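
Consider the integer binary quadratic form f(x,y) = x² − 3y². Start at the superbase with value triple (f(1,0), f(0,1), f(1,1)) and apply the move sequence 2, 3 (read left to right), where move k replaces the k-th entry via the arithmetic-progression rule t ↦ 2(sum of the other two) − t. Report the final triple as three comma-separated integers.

start (1,-3,-2) = (f(1,0),f(0,1),f(1,1))
replace slot 2: 2·(1+(-2)) − (-3) = 1 → (1,1,-2)
replace slot 3: 2·(1+1) − (-2) = 6 → (1,1,6)

1,1,6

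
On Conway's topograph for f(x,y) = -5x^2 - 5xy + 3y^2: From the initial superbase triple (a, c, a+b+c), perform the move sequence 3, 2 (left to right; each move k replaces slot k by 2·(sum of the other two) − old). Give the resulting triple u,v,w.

start (-5,3,-7) = (f(1,0),f(0,1),f(1,1))
replace slot 3: 2·((-5)+3) − (-7) = 3 → (-5,3,3)
replace slot 2: 2·((-5)+3) − 3 = -7 → (-5,-7,3)

-5,-7,3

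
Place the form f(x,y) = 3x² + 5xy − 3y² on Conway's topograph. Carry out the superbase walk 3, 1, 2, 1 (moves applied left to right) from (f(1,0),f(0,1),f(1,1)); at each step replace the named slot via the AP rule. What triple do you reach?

start (3,-3,5) = (f(1,0),f(0,1),f(1,1))
replace slot 3: 2·(3+(-3)) − 5 = -5 → (3,-3,-5)
replace slot 1: 2·((-3)+(-5)) − 3 = -19 → (-19,-3,-5)
replace slot 2: 2·((-19)+(-5)) − (-3) = -45 → (-19,-45,-5)
replace slot 1: 2·((-45)+(-5)) − (-19) = -81 → (-81,-45,-5)

-81,-45,-5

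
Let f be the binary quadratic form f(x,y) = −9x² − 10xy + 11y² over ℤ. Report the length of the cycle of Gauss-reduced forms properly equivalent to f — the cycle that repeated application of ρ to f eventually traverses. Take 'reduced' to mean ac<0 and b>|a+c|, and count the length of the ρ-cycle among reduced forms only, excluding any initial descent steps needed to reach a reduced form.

D = 496, ⌊√D⌋ = 22
descent: ρ → (11,10,-9)  [lands on river]
river: ρ → (-9,8,12)
river: ρ → (12,16,-5)
river: ρ → (-5,14,15)
river: ρ → (15,16,-4)
river: ρ → (-4,16,15)
river: ρ → (15,14,-5)
river: ρ → (-5,16,12)
river: ρ → (12,8,-9)
river: ρ → (-9,10,11)
river: ρ → (11,12,-8)
river: ρ → (-8,20,3)
river: ρ → (3,22,-1)
river: ρ → (-1,22,3)
river: ρ → (3,20,-8)
river: ρ → (-8,12,11)
ρ-cycle length = 16 (tail of 1 descent step not counted)

16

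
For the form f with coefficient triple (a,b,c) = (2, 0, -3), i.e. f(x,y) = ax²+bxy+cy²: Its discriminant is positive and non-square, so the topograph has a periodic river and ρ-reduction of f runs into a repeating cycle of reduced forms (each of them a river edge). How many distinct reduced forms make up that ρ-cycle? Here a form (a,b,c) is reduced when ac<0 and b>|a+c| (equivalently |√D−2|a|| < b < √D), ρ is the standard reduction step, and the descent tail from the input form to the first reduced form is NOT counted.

D = 24, ⌊√D⌋ = 4
descent: ρ → (-3,0,2)
descent: ρ → (2,4,-1)  [lands on river]
river: ρ → (-1,4,2)
ρ-cycle length = 2 (tail of 2 descent steps not counted)

2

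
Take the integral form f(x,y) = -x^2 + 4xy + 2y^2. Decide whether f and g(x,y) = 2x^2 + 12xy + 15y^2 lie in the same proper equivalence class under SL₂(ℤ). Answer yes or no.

D₁ = 24, D₂ = 24
river cycle of f (length 2): (2, 4, -1), (-1, 4, 2)
river cycle of g (length 2): (2, 4, -1), (-1, 4, 2)
cycles coincide ⇒ equivalent

yes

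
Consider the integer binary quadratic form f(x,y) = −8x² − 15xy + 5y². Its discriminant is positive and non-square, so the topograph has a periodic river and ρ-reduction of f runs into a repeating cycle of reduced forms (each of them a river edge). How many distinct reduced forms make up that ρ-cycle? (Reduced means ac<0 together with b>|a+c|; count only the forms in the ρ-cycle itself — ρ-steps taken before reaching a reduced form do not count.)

D = 385, ⌊√D⌋ = 19
descent: ρ → (5,15,-8)  [lands on river]
river: ρ → (-8,17,3)
river: ρ → (3,19,-2)
river: ρ → (-2,17,12)
river: ρ → (12,7,-7)
river: ρ → (-7,7,12)
river: ρ → (12,17,-2)
river: ρ → (-2,19,3)
river: ρ → (3,17,-8)
river: ρ → (-8,15,5)
ρ-cycle length = 10 (tail of 1 descent step not counted)

10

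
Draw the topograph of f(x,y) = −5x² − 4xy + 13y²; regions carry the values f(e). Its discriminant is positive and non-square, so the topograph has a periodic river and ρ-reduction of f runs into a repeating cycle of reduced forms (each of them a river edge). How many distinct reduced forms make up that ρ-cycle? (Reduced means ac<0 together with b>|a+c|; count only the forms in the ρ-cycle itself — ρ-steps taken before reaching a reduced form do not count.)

D = 276, ⌊√D⌋ = 16
descent: ρ → (13,4,-5)
descent: ρ → (-5,16,1)  [lands on river]
river: ρ → (1,16,-5)
river: ρ → (-5,14,4)
river: ρ → (4,10,-11)
river: ρ → (-11,12,3)
river: ρ → (3,12,-11)
river: ρ → (-11,10,4)
river: ρ → (4,14,-5)
ρ-cycle length = 8 (tail of 2 descent steps not counted)

8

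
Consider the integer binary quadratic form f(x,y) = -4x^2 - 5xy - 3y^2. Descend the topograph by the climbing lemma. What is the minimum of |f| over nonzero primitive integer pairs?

translate: b→-3 (≡5 mod 8), so (4,5,3)→(4,-3,2)
flip: (4,-3,2)→(2,3,4)
translate: b→-1 (≡3 mod 4), so (2,3,4)→(2,-1,3)
reduced (well bottom): (2,-1,3) with a≤c, −a<b≤a
well minimum |f| = |-2| = 2 (negative-definite)

2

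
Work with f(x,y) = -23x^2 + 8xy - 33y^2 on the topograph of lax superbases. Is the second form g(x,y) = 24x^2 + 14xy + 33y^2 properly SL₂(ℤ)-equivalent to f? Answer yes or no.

D₁ = -2972, D₂ = -2972
f is negative-definite; reduce −f:
−f: reduced (well bottom): (23,-8,33) with a≤c, −a<b≤a
flip sign back: reduced form of f is (-23,8,-33)
g: reduced (well bottom): (24,14,33) with a≤c, −a<b≤a
reduced forms (-23, 8, -33) vs (24, 14, 33) ⇒ inequivalent

no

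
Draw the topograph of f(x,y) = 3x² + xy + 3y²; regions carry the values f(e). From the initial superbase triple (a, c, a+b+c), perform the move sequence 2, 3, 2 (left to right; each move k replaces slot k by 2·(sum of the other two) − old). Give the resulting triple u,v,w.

start (3,3,7) = (f(1,0),f(0,1),f(1,1))
replace slot 2: 2·(3+7) − 3 = 17 → (3,17,7)
replace slot 3: 2·(3+17) − 7 = 33 → (3,17,33)
replace slot 2: 2·(3+33) − 17 = 55 → (3,55,33)

3,55,33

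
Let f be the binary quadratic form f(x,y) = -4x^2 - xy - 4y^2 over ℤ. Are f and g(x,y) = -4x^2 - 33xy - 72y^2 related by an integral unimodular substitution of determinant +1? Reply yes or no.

D₁ = -63, D₂ = -63
f is negative-definite; reduce −f:
−f: reduced (well bottom): (4,1,4) with a≤c, −a<b≤a
flip sign back: reduced form of f is (-4,-1,-4)
g is negative-definite; reduce −g:
−g: translate: b→1 (≡33 mod 8), so (4,33,72)→(4,1,4)
−g: reduced (well bottom): (4,1,4) with a≤c, −a<b≤a
flip sign back: reduced form of g is (-4,-1,-4)
reduced forms (-4, -1, -4) vs (-4, -1, -4) ⇒ equivalent

yes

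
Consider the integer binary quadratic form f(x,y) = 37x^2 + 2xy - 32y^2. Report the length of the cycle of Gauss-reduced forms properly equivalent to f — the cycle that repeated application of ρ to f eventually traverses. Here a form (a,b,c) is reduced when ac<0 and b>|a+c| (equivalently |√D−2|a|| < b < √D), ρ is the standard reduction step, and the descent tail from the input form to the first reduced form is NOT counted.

D = 4740, ⌊√D⌋ = 68
descent: ρ → (-32,62,7)  [lands on river]
river: ρ → (7,64,-23)
river: ρ → (-23,28,43)
river: ρ → (43,58,-8)
river: ρ → (-8,54,57)
river: ρ → (57,60,-5)
river: ρ → (-5,60,57)
river: ρ → (57,54,-8)
river: ρ → (-8,58,43)
river: ρ → (43,28,-23)
river: ρ → (-23,64,7)
river: ρ → (7,62,-32)
river: ρ → (-32,66,3)
river: ρ → (3,66,-32)
ρ-cycle length = 14 (tail of 1 descent step not counted)

14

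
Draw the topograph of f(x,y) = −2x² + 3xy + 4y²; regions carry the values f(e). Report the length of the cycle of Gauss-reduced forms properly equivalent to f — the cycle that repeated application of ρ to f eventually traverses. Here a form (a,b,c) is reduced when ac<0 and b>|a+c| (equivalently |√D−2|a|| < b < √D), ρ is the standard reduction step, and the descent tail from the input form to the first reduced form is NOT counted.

D = 41, ⌊√D⌋ = 6
river: ρ → (4,5,-1)
river: ρ → (-1,5,4)
river: ρ → (4,3,-2)
river: ρ → (-2,5,2)
river: ρ → (2,3,-4)
river: ρ → (-4,5,1)
river: ρ → (1,5,-4)
river: ρ → (-4,3,2)
river: ρ → (2,5,-2)
river: ρ → (-2,3,4)
ρ-cycle length = 10 (tail of 0 descent steps not counted)

10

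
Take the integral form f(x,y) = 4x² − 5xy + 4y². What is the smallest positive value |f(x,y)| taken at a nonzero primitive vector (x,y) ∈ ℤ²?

translate: b→3 (≡-5 mod 8), so (4,-5,4)→(4,3,3)
flip: (4,3,3)→(3,-3,4)
translate: b→3 (≡-3 mod 6), so (3,-3,4)→(3,3,4)
reduced (well bottom): (3,3,4) with a≤c, −a<b≤a
well minimum = a = 3

3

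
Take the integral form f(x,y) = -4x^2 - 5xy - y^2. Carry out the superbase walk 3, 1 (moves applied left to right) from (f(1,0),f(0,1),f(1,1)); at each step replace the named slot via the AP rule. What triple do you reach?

start (-4,-1,-10) = (f(1,0),f(0,1),f(1,1))
replace slot 3: 2·((-4)+(-1)) − (-10) = 0 → (-4,-1,0)
replace slot 1: 2·((-1)+0) − (-4) = 2 → (2,-1,0)

2,-1,0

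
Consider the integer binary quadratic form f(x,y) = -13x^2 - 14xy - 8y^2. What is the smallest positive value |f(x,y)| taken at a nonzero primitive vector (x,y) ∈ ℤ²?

translate: b→-12 (≡14 mod 26), so (13,14,8)→(13,-12,7)
flip: (13,-12,7)→(7,12,13)
translate: b→-2 (≡12 mod 14), so (7,12,13)→(7,-2,8)
reduced (well bottom): (7,-2,8) with a≤c, −a<b≤a
well minimum |f| = |-7| = 7 (negative-definite)

7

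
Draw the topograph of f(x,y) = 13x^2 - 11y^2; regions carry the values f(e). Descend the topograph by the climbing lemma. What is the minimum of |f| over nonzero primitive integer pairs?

descent: ρ → (-11,22,2)  [lands on river]
river: ρ → (2,22,-11)
closes: descent 1, river 2
min |a| on river = 2

2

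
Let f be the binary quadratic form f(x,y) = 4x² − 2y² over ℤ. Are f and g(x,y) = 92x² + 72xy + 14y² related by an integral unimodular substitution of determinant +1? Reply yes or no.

D₁ = 32, D₂ = 32
river cycle of f (length 2): (-2, 4, 2), (2, 4, -2)
river cycle of g (length 2): (2, 4, -2), (-2, 4, 2)
cycles coincide ⇒ equivalent

yes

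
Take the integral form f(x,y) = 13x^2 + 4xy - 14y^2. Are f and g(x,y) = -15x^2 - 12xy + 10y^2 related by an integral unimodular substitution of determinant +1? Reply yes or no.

D₁ = 744, D₂ = 744
river cycle of f (length 10): (-14, 24, 3), (3, 24, -14), (-14, 4, 13), (13, 22, -5), (-5, 18, 21), (21, 24, -2), (-2, 24, 21), (21, 18, -5), (-5, 22, 13), (13, 4, -14)
river cycle of g (length 10): (10, 12, -15), (-15, 18, 7), (7, 24, -6), (-6, 24, 7), (7, 18, -15), (-15, 12, 10), (10, 8, -17), (-17, 26, 1), (1, 26, -17), (-17, 8, 10)
cycles differ ⇒ inequivalent

no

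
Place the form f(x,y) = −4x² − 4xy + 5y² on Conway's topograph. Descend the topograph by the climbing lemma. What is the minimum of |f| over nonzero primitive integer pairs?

descent: ρ → (5,4,-4)  [lands on river]
river: ρ → (-4,4,5)
river: ρ → (5,6,-3)
river: ρ → (-3,6,5)
closes: descent 1, river 4
min |a| on river = 3

3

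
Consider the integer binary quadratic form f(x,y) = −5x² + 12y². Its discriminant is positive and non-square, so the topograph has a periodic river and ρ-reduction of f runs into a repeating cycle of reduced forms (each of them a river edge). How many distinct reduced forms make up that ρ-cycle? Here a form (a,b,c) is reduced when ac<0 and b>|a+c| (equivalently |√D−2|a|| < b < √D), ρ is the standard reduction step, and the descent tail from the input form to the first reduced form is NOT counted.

D = 240, ⌊√D⌋ = 15
descent: ρ → (12,0,-5)
descent: ρ → (-5,10,7)  [lands on river]
river: ρ → (7,4,-8)
river: ρ → (-8,12,3)
river: ρ → (3,12,-8)
river: ρ → (-8,4,7)
river: ρ → (7,10,-5)
ρ-cycle length = 6 (tail of 2 descent steps not counted)

6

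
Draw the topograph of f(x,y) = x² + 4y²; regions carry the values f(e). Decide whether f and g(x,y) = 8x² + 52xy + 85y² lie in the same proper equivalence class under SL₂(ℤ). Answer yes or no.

D₁ = -16, D₂ = -16
f: reduced (well bottom): (1,0,4) with a≤c, −a<b≤a
g: translate: b→4 (≡52 mod 16), so (8,52,85)→(8,4,1)
g: flip: (8,4,1)→(1,-4,8)
g: translate: b→0 (≡-4 mod 2), so (1,-4,8)→(1,0,4)
g: reduced (well bottom): (1,0,4) with a≤c, −a<b≤a
reduced forms (1, 0, 4) vs (1, 0, 4) ⇒ equivalent

yes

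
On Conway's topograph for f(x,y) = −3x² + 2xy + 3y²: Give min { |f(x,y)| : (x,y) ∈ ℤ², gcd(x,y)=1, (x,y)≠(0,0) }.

river: ρ → (3,4,-2)
river: ρ → (-2,4,3)
river: ρ → (3,2,-3)
river: ρ → (-3,4,2)
river: ρ → (2,4,-3)
river: ρ → (-3,2,3)
closes: descent 0, river 6
min |a| on river = 2

2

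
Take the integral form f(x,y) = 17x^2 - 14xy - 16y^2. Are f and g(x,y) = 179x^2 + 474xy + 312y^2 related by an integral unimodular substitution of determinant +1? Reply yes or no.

D₁ = 1284, D₂ = 1284
river cycle of f (length 8): (-16, 14, 17), (17, 20, -13), (-13, 32, 5), (5, 28, -25), (-25, 22, 8), (8, 26, -19), (-19, 12, 15), (15, 18, -16)
river cycle of g (length 8): (17, 20, -13), (-13, 32, 5), (5, 28, -25), (-25, 22, 8), (8, 26, -19), (-19, 12, 15), (15, 18, -16), (-16, 14, 17)
cycles coincide ⇒ equivalent

yes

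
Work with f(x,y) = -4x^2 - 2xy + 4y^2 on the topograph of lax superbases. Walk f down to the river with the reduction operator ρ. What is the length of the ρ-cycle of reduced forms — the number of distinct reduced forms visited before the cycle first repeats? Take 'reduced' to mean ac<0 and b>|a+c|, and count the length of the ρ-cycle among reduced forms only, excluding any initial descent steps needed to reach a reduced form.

D = 68, ⌊√D⌋ = 8
descent: ρ → (4,2,-4)  [lands on river]
river: ρ → (-4,6,2)
river: ρ → (2,6,-4)
river: ρ → (-4,2,4)
river: ρ → (4,6,-2)
river: ρ → (-2,6,4)
ρ-cycle length = 6 (tail of 1 descent step not counted)

6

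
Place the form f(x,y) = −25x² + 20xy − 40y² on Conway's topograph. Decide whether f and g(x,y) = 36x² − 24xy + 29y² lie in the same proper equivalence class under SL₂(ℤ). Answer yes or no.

D₁ = -3600, D₂ = -3600
f is negative-definite; reduce −f:
−f: reduced (well bottom): (25,-20,40) with a≤c, −a<b≤a
flip sign back: reduced form of f is (-25,20,-40)
g: flip: (36,-24,29)→(29,24,36)
g: reduced (well bottom): (29,24,36) with a≤c, −a<b≤a
reduced forms (-25, 20, -40) vs (29, 24, 36) ⇒ inequivalent

no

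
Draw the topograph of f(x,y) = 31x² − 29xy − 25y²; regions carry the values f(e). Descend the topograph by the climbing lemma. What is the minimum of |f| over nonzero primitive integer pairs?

descent: ρ → (-25,29,31)  [lands on river]
river: ρ → (31,33,-23)
river: ρ → (-23,59,5)
river: ρ → (5,61,-11)
river: ρ → (-11,49,35)
river: ρ → (35,21,-25)
closes: descent 1, river 6
min |a| on river = 5

5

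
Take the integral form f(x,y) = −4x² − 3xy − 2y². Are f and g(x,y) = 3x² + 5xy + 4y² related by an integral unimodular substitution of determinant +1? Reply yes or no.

D₁ = -23, D₂ = -23
f is negative-definite; reduce −f:
−f: flip: (4,3,2)→(2,-3,4)
−f: translate: b→1 (≡-3 mod 4), so (2,-3,4)→(2,1,3)
−f: reduced (well bottom): (2,1,3) with a≤c, −a<b≤a
flip sign back: reduced form of f is (-2,-1,-3)
g: translate: b→-1 (≡5 mod 6), so (3,5,4)→(3,-1,2)
g: flip: (3,-1,2)→(2,1,3)
g: reduced (well bottom): (2,1,3) with a≤c, −a<b≤a
reduced forms (-2, -1, -3) vs (2, 1, 3) ⇒ inequivalent

no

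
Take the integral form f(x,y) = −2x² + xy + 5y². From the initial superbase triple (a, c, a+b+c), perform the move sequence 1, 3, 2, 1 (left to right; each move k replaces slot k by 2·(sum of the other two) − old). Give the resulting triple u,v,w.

start (-2,5,4) = (f(1,0),f(0,1),f(1,1))
replace slot 1: 2·(5+4) − (-2) = 20 → (20,5,4)
replace slot 3: 2·(20+5) − 4 = 46 → (20,5,46)
replace slot 2: 2·(20+46) − 5 = 127 → (20,127,46)
replace slot 1: 2·(127+46) − 20 = 326 → (326,127,46)

326,127,46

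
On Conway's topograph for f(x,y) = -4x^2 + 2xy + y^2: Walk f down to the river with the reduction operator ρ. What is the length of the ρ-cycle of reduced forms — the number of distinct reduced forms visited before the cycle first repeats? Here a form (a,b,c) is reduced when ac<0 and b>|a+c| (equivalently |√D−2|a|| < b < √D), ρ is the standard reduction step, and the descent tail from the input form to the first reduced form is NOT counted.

D = 20, ⌊√D⌋ = 4
descent: ρ → (1,4,-1)  [lands on river]
river: ρ → (-1,4,1)
ρ-cycle length = 2 (tail of 1 descent step not counted)

2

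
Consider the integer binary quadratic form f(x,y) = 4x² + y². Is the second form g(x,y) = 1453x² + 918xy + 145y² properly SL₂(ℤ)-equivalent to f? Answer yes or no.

D₁ = -16, D₂ = -16
f: flip: (4,0,1)→(1,0,4)
f: reduced (well bottom): (1,0,4) with a≤c, −a<b≤a
g: flip: (1453,918,145)→(145,-918,1453)
g: translate: b→-48 (≡-918 mod 290), so (145,-918,1453)→(145,-48,4)
g: flip: (145,-48,4)→(4,48,145)
g: translate: b→0 (≡48 mod 8), so (4,48,145)→(4,0,1)
g: flip: (4,0,1)→(1,0,4)
g: reduced (well bottom): (1,0,4) with a≤c, −a<b≤a
reduced forms (1, 0, 4) vs (1, 0, 4) ⇒ equivalent

yes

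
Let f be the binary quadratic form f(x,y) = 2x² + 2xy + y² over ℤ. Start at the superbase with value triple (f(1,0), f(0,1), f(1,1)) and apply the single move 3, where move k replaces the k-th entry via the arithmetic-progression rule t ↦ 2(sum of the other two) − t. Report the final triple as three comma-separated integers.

start (2,1,5) = (f(1,0),f(0,1),f(1,1))
replace slot 3: 2·(2+1) − 5 = 1 → (2,1,1)

2,1,1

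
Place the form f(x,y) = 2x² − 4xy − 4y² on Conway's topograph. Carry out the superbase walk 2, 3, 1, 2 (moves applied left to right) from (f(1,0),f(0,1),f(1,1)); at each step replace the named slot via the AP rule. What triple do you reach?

start (2,-4,-6) = (f(1,0),f(0,1),f(1,1))
replace slot 2: 2·(2+(-6)) − (-4) = -4 → (2,-4,-6)
replace slot 3: 2·(2+(-4)) − (-6) = 2 → (2,-4,2)
replace slot 1: 2·((-4)+2) − 2 = -6 → (-6,-4,2)
replace slot 2: 2·((-6)+2) − (-4) = -4 → (-6,-4,2)

-6,-4,2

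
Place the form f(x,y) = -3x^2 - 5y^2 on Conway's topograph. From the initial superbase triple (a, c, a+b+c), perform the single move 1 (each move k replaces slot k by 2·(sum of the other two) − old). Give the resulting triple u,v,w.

start (-3,-5,-8) = (f(1,0),f(0,1),f(1,1))
replace slot 1: 2·((-5)+(-8)) − (-3) = -23 → (-23,-5,-8)

-23,-5,-8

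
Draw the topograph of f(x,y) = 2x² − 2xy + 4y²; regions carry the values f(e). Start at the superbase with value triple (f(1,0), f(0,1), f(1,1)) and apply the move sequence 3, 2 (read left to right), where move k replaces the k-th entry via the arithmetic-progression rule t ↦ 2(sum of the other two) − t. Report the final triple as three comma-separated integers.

start (2,4,4) = (f(1,0),f(0,1),f(1,1))
replace slot 3: 2·(2+4) − 4 = 8 → (2,4,8)
replace slot 2: 2·(2+8) − 4 = 16 → (2,16,8)

2,16,8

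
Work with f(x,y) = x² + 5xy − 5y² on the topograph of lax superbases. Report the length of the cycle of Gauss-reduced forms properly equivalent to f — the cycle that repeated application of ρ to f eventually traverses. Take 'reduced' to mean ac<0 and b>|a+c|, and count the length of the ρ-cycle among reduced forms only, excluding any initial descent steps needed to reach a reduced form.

D = 45, ⌊√D⌋ = 6
river: ρ → (-5,5,1)
river: ρ → (1,5,-5)
ρ-cycle length = 2 (tail of 0 descent steps not counted)

2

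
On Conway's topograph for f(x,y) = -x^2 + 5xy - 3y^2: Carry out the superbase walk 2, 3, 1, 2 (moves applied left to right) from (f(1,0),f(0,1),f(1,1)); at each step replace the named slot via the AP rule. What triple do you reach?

start (-1,-3,1) = (f(1,0),f(0,1),f(1,1))
replace slot 2: 2·((-1)+1) − (-3) = 3 → (-1,3,1)
replace slot 3: 2·((-1)+3) − 1 = 3 → (-1,3,3)
replace slot 1: 2·(3+3) − (-1) = 13 → (13,3,3)
replace slot 2: 2·(13+3) − 3 = 29 → (13,29,3)

13,29,3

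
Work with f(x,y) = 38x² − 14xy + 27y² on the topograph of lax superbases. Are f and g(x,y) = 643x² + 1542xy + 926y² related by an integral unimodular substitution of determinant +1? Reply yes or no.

D₁ = -3908, D₂ = -3908
f: flip: (38,-14,27)→(27,14,38)
f: reduced (well bottom): (27,14,38) with a≤c, −a<b≤a
g: translate: b→256 (≡1542 mod 1286), so (643,1542,926)→(643,256,27)
g: flip: (643,256,27)→(27,-256,643)
g: translate: b→14 (≡-256 mod 54), so (27,-256,643)→(27,14,38)
g: reduced (well bottom): (27,14,38) with a≤c, −a<b≤a
reduced forms (27, 14, 38) vs (27, 14, 38) ⇒ equivalent

yes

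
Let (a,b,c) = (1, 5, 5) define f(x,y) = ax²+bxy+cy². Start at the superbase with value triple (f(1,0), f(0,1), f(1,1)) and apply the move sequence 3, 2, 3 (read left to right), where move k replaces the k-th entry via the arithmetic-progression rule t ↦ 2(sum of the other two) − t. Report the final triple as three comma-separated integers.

start (1,5,11) = (f(1,0),f(0,1),f(1,1))
replace slot 3: 2·(1+5) − 11 = 1 → (1,5,1)
replace slot 2: 2·(1+1) − 5 = -1 → (1,-1,1)
replace slot 3: 2·(1+(-1)) − 1 = -1 → (1,-1,-1)

1,-1,-1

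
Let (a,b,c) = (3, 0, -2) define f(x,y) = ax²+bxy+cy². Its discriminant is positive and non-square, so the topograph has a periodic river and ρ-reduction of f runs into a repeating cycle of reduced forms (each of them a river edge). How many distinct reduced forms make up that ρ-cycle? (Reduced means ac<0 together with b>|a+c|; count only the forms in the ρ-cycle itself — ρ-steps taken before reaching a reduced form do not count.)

D = 24, ⌊√D⌋ = 4
descent: ρ → (-2,4,1)  [lands on river]
river: ρ → (1,4,-2)
ρ-cycle length = 2 (tail of 1 descent step not counted)

2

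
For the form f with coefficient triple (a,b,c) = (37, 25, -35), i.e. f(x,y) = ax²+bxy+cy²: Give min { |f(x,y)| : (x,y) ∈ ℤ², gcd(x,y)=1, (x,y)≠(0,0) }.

river: ρ → (-35,45,27)
river: ρ → (27,63,-17)
river: ρ → (-17,73,7)
river: ρ → (7,67,-47)
river: ρ → (-47,27,27)
river: ρ → (27,27,-47)
river: ρ → (-47,67,7)
river: ρ → (7,73,-17)
river: ρ → (-17,63,27)
river: ρ → (27,45,-35)
river: ρ → (-35,25,37)
river: ρ → (37,49,-23)
river: ρ → (-23,43,43)
river: ρ → (43,43,-23)
river: ρ → (-23,49,37)
river: ρ → (37,25,-35)
closes: descent 0, river 16
min |a| on river = 7

7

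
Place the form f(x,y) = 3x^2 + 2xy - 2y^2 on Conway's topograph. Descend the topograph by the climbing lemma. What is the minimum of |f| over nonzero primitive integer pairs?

river: ρ → (-2,2,3)
river: ρ → (3,4,-1)
river: ρ → (-1,4,3)
river: ρ → (3,2,-2)
closes: descent 0, river 4
min |a| on river = 1

1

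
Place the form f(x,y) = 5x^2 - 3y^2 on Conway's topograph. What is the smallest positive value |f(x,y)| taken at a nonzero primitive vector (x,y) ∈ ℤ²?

descent: ρ → (-3,6,2)  [lands on river]
river: ρ → (2,6,-3)
closes: descent 1, river 2
min |a| on river = 2

2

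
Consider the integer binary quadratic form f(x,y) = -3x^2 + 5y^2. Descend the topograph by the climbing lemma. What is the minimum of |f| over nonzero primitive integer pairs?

descent: ρ → (5,0,-3)
descent: ρ → (-3,6,2)  [lands on river]
river: ρ → (2,6,-3)
closes: descent 2, river 2
min |a| on river = 2

2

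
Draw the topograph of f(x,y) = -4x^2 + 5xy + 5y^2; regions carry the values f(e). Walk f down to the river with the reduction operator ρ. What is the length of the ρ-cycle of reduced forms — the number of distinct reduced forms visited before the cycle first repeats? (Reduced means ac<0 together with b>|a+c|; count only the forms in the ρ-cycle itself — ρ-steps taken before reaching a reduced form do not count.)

D = 105, ⌊√D⌋ = 10
river: ρ → (5,5,-4)
river: ρ → (-4,3,6)
river: ρ → (6,9,-1)
river: ρ → (-1,9,6)
river: ρ → (6,3,-4)
river: ρ → (-4,5,5)
ρ-cycle length = 6 (tail of 0 descent steps not counted)

6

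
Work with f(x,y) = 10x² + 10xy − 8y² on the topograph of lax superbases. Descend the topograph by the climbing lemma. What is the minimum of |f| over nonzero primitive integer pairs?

river: ρ → (-8,6,12)
river: ρ → (12,18,-2)
river: ρ → (-2,18,12)
river: ρ → (12,6,-8)
river: ρ → (-8,10,10)
river: ρ → (10,10,-8)
closes: descent 0, river 6
min |a| on river = 2

2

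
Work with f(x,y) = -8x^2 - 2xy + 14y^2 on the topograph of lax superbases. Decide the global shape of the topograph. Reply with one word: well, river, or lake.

D = b²−4ac = (-2)² − 4·(-8)·14 = 452
D > 0 non-square ⇒ indefinite ⇒ periodic river

river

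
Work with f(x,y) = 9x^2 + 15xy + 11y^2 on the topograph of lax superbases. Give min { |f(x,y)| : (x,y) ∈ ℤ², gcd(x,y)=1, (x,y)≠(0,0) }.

translate: b→-3 (≡15 mod 18), so (9,15,11)→(9,-3,5)
flip: (9,-3,5)→(5,3,9)
reduced (well bottom): (5,3,9) with a≤c, −a<b≤a
well minimum = a = 5

5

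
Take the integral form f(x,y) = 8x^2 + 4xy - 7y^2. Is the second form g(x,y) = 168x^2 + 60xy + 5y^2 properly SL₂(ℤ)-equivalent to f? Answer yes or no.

D₁ = 240, D₂ = 240
river cycle of f (length 6): (-7, 10, 5), (5, 10, -7), (-7, 4, 8), (8, 12, -3), (-3, 12, 8), (8, 4, -7)
river cycle of g (length 6): (5, 10, -7), (-7, 4, 8), (8, 12, -3), (-3, 12, 8), (8, 4, -7), (-7, 10, 5)
cycles coincide ⇒ equivalent

yes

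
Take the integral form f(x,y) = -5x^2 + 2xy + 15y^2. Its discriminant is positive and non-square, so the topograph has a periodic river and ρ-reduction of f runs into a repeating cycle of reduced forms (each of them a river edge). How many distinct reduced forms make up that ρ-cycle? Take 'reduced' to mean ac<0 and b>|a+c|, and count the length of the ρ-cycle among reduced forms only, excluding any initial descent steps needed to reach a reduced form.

D = 304, ⌊√D⌋ = 17
descent: ρ → (15,-2,-5)
descent: ρ → (-5,12,8)  [lands on river]
river: ρ → (8,4,-9)
river: ρ → (-9,14,3)
river: ρ → (3,16,-4)
river: ρ → (-4,16,3)
river: ρ → (3,14,-9)
river: ρ → (-9,4,8)
river: ρ → (8,12,-5)
river: ρ → (-5,8,12)
river: ρ → (12,16,-1)
river: ρ → (-1,16,12)
river: ρ → (12,8,-5)
ρ-cycle length = 12 (tail of 2 descent steps not counted)

12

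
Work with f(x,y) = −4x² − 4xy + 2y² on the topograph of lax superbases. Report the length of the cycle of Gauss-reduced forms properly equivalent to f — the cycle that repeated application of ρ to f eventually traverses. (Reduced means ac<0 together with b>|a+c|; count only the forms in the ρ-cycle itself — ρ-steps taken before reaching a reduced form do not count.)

D = 48, ⌊√D⌋ = 6
descent: ρ → (2,4,-4)  [lands on river]
river: ρ → (-4,4,2)
ρ-cycle length = 2 (tail of 1 descent step not counted)

2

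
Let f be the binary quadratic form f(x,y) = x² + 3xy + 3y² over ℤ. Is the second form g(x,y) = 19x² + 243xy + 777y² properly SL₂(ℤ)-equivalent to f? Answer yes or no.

D₁ = -3, D₂ = -3
f: translate: b→1 (≡3 mod 2), so (1,3,3)→(1,1,1)
f: reduced (well bottom): (1,1,1) with a≤c, −a<b≤a
g: translate: b→15 (≡243 mod 38), so (19,243,777)→(19,15,3)
g: flip: (19,15,3)→(3,-15,19)
g: translate: b→3 (≡-15 mod 6), so (3,-15,19)→(3,3,1)
g: flip: (3,3,1)→(1,-3,3)
g: translate: b→1 (≡-3 mod 2), so (1,-3,3)→(1,1,1)
g: reduced (well bottom): (1,1,1) with a≤c, −a<b≤a
reduced forms (1, 1, 1) vs (1, 1, 1) ⇒ equivalent

yes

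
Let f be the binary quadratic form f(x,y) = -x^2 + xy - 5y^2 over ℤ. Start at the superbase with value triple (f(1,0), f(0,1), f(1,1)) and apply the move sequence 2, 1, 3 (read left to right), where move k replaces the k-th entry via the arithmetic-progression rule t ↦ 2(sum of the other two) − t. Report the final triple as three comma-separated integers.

start (-1,-5,-5) = (f(1,0),f(0,1),f(1,1))
replace slot 2: 2·((-1)+(-5)) − (-5) = -7 → (-1,-7,-5)
replace slot 1: 2·((-7)+(-5)) − (-1) = -23 → (-23,-7,-5)
replace slot 3: 2·((-23)+(-7)) − (-5) = -55 → (-23,-7,-55)

-23,-7,-55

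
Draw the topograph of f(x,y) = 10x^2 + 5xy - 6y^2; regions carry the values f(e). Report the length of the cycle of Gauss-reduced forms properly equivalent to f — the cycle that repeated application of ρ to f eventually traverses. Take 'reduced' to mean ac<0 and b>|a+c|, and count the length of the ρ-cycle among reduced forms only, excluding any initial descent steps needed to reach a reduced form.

D = 265, ⌊√D⌋ = 16
river: ρ → (-6,7,9)
river: ρ → (9,11,-4)
river: ρ → (-4,13,6)
river: ρ → (6,11,-6)
river: ρ → (-6,13,4)
river: ρ → (4,11,-9)
river: ρ → (-9,7,6)
river: ρ → (6,5,-10)
river: ρ → (-10,15,1)
river: ρ → (1,15,-10)
river: ρ → (-10,5,6)
river: ρ → (6,7,-9)
river: ρ → (-9,11,4)
river: ρ → (4,13,-6)
river: ρ → (-6,11,6)
river: ρ → (6,13,-4)
river: ρ → (-4,11,9)
river: ρ → (9,7,-6)
river: ρ → (-6,5,10)
river: ρ → (10,15,-1)
river: ρ → (-1,15,10)
river: ρ → (10,5,-6)
ρ-cycle length = 22 (tail of 0 descent steps not counted)

22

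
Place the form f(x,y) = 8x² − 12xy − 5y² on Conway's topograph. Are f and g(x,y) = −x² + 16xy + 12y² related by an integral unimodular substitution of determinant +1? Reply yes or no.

D₁ = 304, D₂ = 304
river cycle of f (length 12): (-5, 12, 8), (8, 4, -9), (-9, 14, 3), (3, 16, -4), (-4, 16, 3), (3, 14, -9), (-9, 4, 8), (8, 12, -5), (-5, 8, 12), (12, 16, -1), … (2 more)
river cycle of g (length 12): (12, 8, -5), (-5, 12, 8), (8, 4, -9), (-9, 14, 3), (3, 16, -4), (-4, 16, 3), (3, 14, -9), (-9, 4, 8), (8, 12, -5), (-5, 8, 12), … (2 more)
cycles coincide ⇒ equivalent

yes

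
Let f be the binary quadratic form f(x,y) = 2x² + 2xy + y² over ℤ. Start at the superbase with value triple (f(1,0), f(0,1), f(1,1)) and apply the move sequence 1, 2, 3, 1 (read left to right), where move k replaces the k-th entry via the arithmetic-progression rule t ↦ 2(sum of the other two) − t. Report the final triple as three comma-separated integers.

start (2,1,5) = (f(1,0),f(0,1),f(1,1))
replace slot 1: 2·(1+5) − 2 = 10 → (10,1,5)
replace slot 2: 2·(10+5) − 1 = 29 → (10,29,5)
replace slot 3: 2·(10+29) − 5 = 73 → (10,29,73)
replace slot 1: 2·(29+73) − 10 = 194 → (194,29,73)

194,29,73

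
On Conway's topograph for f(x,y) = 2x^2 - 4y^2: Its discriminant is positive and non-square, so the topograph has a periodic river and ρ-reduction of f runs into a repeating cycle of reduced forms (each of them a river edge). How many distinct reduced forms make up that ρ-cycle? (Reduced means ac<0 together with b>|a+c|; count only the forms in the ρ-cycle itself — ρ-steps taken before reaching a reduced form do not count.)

D = 32, ⌊√D⌋ = 5
descent: ρ → (-4,0,2)
descent: ρ → (2,4,-2)  [lands on river]
river: ρ → (-2,4,2)
ρ-cycle length = 2 (tail of 2 descent steps not counted)

2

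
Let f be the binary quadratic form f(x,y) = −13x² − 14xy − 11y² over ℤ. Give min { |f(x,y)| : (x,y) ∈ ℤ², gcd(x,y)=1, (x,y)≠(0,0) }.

translate: b→-12 (≡14 mod 26), so (13,14,11)→(13,-12,10)
flip: (13,-12,10)→(10,12,13)
translate: b→-8 (≡12 mod 20), so (10,12,13)→(10,-8,11)
reduced (well bottom): (10,-8,11) with a≤c, −a<b≤a
well minimum |f| = |-10| = 10 (negative-definite)

10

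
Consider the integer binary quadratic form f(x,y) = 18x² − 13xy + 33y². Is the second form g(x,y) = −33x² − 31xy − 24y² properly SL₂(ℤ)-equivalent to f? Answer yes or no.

D₁ = -2207, D₂ = -2207
f: reduced (well bottom): (18,-13,33) with a≤c, −a<b≤a
g is negative-definite; reduce −g:
−g: flip: (33,31,24)→(24,-31,33)
−g: translate: b→17 (≡-31 mod 48), so (24,-31,33)→(24,17,26)
−g: reduced (well bottom): (24,17,26) with a≤c, −a<b≤a
flip sign back: reduced form of g is (-24,-17,-26)
reduced forms (18, -13, 33) vs (-24, -17, -26) ⇒ inequivalent

no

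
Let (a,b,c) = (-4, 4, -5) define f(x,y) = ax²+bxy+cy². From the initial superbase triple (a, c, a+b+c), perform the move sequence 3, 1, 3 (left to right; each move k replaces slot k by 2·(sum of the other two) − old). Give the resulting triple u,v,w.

start (-4,-5,-5) = (f(1,0),f(0,1),f(1,1))
replace slot 3: 2·((-4)+(-5)) − (-5) = -13 → (-4,-5,-13)
replace slot 1: 2·((-5)+(-13)) − (-4) = -32 → (-32,-5,-13)
replace slot 3: 2·((-32)+(-5)) − (-13) = -61 → (-32,-5,-61)

-32,-5,-61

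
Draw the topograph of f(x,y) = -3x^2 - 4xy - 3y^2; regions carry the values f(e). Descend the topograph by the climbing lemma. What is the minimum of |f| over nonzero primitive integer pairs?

translate: b→-2 (≡4 mod 6), so (3,4,3)→(3,-2,2)
flip: (3,-2,2)→(2,2,3)
reduced (well bottom): (2,2,3) with a≤c, −a<b≤a
well minimum |f| = |-2| = 2 (negative-definite)

2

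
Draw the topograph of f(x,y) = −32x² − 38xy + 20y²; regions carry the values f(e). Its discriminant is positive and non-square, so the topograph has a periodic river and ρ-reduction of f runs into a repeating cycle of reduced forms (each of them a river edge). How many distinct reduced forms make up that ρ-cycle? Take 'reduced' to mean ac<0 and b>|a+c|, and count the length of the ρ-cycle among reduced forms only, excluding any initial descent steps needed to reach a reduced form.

D = 4004, ⌊√D⌋ = 63
descent: ρ → (20,38,-32)  [lands on river]
river: ρ → (-32,26,26)
river: ρ → (26,26,-32)
river: ρ → (-32,38,20)
river: ρ → (20,42,-28)
river: ρ → (-28,14,34)
river: ρ → (34,54,-8)
river: ρ → (-8,58,20)
river: ρ → (20,62,-2)
river: ρ → (-2,62,20)
river: ρ → (20,58,-8)
river: ρ → (-8,54,34)
river: ρ → (34,14,-28)
river: ρ → (-28,42,20)
ρ-cycle length = 14 (tail of 1 descent step not counted)

14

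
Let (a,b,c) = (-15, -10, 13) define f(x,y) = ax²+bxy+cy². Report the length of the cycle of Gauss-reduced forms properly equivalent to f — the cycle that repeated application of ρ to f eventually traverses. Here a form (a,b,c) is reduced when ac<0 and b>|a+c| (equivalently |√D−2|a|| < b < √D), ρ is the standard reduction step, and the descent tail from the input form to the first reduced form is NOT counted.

D = 880, ⌊√D⌋ = 29
descent: ρ → (13,10,-15)  [lands on river]
river: ρ → (-15,20,8)
river: ρ → (8,28,-3)
river: ρ → (-3,26,17)
river: ρ → (17,8,-12)
river: ρ → (-12,16,13)
ρ-cycle length = 6 (tail of 1 descent step not counted)

6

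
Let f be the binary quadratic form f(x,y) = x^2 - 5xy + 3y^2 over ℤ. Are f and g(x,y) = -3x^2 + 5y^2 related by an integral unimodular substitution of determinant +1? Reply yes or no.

D₁ = 13, D₂ = 60
discriminants differ ⇒ not SL₂(ℤ)-equivalent

no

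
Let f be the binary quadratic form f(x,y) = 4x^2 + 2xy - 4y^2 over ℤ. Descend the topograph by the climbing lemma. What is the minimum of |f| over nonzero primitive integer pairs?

river: ρ → (-4,6,2)
river: ρ → (2,6,-4)
river: ρ → (-4,2,4)
river: ρ → (4,6,-2)
river: ρ → (-2,6,4)
river: ρ → (4,2,-4)
closes: descent 0, river 6
min |a| on river = 2

2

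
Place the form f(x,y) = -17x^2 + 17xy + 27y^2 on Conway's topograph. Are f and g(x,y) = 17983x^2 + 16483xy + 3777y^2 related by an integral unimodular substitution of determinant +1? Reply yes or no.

D₁ = 2125, D₂ = 2125
river cycle of f (length 22): (27, 37, -7), (-7, 33, 37), (37, 41, -3), (-3, 43, 23), (23, 3, -23), (-23, 43, 3), (3, 41, -37), (-37, 33, 7), (7, 37, -27), (-27, 17, 17), … (12 more)
river cycle of g (length 22): (27, 37, -7), (-7, 33, 37), (37, 41, -3), (-3, 43, 23), (23, 3, -23), (-23, 43, 3), (3, 41, -37), (-37, 33, 7), (7, 37, -27), (-27, 17, 17), … (12 more)
cycles coincide ⇒ equivalent

yes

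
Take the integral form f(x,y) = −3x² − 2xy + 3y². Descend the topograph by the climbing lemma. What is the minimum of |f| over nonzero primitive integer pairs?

descent: ρ → (3,2,-3)  [lands on river]
river: ρ → (-3,4,2)
river: ρ → (2,4,-3)
river: ρ → (-3,2,3)
river: ρ → (3,4,-2)
river: ρ → (-2,4,3)
closes: descent 1, river 6
min |a| on river = 2

2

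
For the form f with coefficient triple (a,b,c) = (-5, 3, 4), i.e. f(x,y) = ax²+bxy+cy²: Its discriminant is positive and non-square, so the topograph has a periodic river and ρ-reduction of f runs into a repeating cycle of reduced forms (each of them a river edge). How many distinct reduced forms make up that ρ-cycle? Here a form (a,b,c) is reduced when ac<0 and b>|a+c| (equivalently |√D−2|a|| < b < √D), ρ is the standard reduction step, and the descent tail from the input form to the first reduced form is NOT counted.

D = 89, ⌊√D⌋ = 9
river: ρ → (4,5,-4)
river: ρ → (-4,3,5)
river: ρ → (5,7,-2)
river: ρ → (-2,9,1)
river: ρ → (1,9,-2)
river: ρ → (-2,7,5)
river: ρ → (5,3,-4)
river: ρ → (-4,5,4)
river: ρ → (4,3,-5)
river: ρ → (-5,7,2)
river: ρ → (2,9,-1)
river: ρ → (-1,9,2)
river: ρ → (2,7,-5)
river: ρ → (-5,3,4)
ρ-cycle length = 14 (tail of 0 descent steps not counted)

14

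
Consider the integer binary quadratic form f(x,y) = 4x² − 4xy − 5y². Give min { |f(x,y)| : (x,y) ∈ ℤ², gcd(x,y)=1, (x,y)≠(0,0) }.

descent: ρ → (-5,4,4)  [lands on river]
river: ρ → (4,4,-5)
river: ρ → (-5,6,3)
river: ρ → (3,6,-5)
closes: descent 1, river 4
min |a| on river = 3

3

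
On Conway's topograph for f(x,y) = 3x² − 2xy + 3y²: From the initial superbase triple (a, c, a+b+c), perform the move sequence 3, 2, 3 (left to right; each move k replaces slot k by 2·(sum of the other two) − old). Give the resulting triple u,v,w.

start (3,3,4) = (f(1,0),f(0,1),f(1,1))
replace slot 3: 2·(3+3) − 4 = 8 → (3,3,8)
replace slot 2: 2·(3+8) − 3 = 19 → (3,19,8)
replace slot 3: 2·(3+19) − 8 = 36 → (3,19,36)

3,19,36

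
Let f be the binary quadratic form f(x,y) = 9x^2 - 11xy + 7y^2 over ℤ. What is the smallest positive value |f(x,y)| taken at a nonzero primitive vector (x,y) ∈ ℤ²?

translate: b→7 (≡-11 mod 18), so (9,-11,7)→(9,7,5)
flip: (9,7,5)→(5,-7,9)
translate: b→3 (≡-7 mod 10), so (5,-7,9)→(5,3,7)
reduced (well bottom): (5,3,7) with a≤c, −a<b≤a
well minimum = a = 5

5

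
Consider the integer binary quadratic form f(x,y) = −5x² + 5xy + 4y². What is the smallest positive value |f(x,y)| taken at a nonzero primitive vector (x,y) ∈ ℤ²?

river: ρ → (4,3,-6)
river: ρ → (-6,9,1)
river: ρ → (1,9,-6)
river: ρ → (-6,3,4)
river: ρ → (4,5,-5)
river: ρ → (-5,5,4)
closes: descent 0, river 6
min |a| on river = 1

1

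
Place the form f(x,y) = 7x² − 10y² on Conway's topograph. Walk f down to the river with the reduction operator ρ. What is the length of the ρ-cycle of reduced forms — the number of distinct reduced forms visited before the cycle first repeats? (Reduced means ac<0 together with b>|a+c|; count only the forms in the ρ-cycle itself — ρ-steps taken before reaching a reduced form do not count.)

D = 280, ⌊√D⌋ = 16
descent: ρ → (-10,0,7)
descent: ρ → (7,14,-3)  [lands on river]
river: ρ → (-3,16,2)
river: ρ → (2,16,-3)
river: ρ → (-3,14,7)
ρ-cycle length = 4 (tail of 2 descent steps not counted)

4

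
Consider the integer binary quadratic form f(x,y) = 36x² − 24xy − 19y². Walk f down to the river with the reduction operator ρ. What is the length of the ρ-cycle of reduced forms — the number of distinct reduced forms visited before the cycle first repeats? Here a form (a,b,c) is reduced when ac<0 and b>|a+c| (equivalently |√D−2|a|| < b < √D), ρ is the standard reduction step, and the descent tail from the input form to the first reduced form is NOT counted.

D = 3312, ⌊√D⌋ = 57
descent: ρ → (-19,24,36)  [lands on river]
river: ρ → (36,48,-7)
river: ρ → (-7,50,29)
river: ρ → (29,8,-28)
river: ρ → (-28,48,9)
river: ρ → (9,42,-43)
river: ρ → (-43,44,8)
river: ρ → (8,52,-19)
ρ-cycle length = 8 (tail of 1 descent step not counted)

8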